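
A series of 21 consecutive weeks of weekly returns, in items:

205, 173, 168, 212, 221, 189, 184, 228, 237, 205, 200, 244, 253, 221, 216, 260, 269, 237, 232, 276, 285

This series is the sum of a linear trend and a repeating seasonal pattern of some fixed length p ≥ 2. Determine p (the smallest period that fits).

First differences y_{t+1} − y_t: -32, -5, 44, 9, -32, -5, 44, 9, -32, -5, …
The difference pattern repeats every 4 terms and not for any smaller step, so p = 4.

4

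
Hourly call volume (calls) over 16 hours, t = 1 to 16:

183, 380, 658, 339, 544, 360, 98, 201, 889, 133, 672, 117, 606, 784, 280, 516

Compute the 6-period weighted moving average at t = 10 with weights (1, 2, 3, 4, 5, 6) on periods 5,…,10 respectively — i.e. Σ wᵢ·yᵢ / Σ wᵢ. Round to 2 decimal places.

Weighted sum: 1·544 + 2·360 + 3·98 + 4·201 + 5·889 + 6·133 = 544 + 720 + 294 + 804 + 4445 + 798 = 7605
Weight total: 1 + 2 + 3 + 4 + 5 + 6 = 21
WMA = 7605 / 21 = 362.14

362.14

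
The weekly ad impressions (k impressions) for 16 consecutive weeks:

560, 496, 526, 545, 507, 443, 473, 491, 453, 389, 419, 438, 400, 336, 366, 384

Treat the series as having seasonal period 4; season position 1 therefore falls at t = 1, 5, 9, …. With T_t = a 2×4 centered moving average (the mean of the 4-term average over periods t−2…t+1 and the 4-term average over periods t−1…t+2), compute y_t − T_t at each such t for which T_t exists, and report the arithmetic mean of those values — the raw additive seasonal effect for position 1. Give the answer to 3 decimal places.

8.333

Season position 1 occurs at t = 5, 9, 13 (where T_t is defined).
t=5: T_5 = 498.62500; y_5 − T_5 = 507 − 498.62500 = 8.37500
t=9: T_9 = 444.75000; y_9 − T_9 = 453 − 444.75000 = 8.25000
t=13: T_13 = 391.62500; y_13 − T_13 = 400 − 391.62500 = 8.37500
Mean deviation: (8.37500 + 8.25000 + 8.37500) / 3 = 8.333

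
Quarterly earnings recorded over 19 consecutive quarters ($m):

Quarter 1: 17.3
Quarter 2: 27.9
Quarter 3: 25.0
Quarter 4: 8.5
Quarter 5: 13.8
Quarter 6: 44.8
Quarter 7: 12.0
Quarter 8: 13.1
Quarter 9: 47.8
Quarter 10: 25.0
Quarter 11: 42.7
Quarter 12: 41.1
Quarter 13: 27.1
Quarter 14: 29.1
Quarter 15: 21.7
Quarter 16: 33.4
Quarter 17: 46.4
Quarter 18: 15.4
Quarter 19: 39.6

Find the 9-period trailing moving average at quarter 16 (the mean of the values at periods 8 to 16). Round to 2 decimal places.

31.22

Sum of periods 8–16: 13.1 + 47.8 + 25.0 + 42.7 + 41.1 + 27.1 + 29.1 + 21.7 + 33.4 = 281.0
Divide by 9: 281.0 / 9 = 31.22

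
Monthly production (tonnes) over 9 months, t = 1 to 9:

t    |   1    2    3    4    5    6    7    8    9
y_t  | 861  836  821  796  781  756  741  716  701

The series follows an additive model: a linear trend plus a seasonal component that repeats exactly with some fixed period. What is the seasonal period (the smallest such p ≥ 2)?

First differences y_{t+1} − y_t: -25, -15, -25, -15, -25, -15, …
The difference pattern repeats every 2 terms and not for any smaller step, so p = 2.

2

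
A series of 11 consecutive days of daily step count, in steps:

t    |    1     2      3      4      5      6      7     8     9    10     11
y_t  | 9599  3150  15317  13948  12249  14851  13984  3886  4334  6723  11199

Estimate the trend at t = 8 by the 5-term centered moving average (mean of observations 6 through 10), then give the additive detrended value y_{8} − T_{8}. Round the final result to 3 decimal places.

-4869.600

Trend T_8 = (14851 + 13984 + 3886 + 4334 + 6723) / 5 = 43778/5 = 8755.60000
Detrended value: 3886 − 8755.60000 = -4869.600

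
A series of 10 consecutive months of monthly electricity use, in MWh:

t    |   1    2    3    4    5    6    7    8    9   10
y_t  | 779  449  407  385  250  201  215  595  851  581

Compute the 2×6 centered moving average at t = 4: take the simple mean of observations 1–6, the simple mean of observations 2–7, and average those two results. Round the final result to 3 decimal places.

364.833

Sum over 1–6: 779 + 449 + 407 + 385 + 250 + 201 = 2471
Sum over 2–7: 449 + 407 + 385 + 250 + 201 + 215 = 1907
CMA at t=4 = (2471 + 1907) / (2·6) = 4378 / 12 = 364.833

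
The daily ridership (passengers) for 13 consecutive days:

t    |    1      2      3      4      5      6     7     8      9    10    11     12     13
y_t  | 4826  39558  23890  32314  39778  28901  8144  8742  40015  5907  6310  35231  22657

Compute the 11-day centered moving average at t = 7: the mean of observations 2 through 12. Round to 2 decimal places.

24435.45

Sum of periods 2–12: 39558 + 23890 + 32314 + 39778 + 28901 + 8144 + 8742 + 40015 + 5907 + 6310 + 35231 = 268790
Divide by 11: 268790 / 11 = 24435.45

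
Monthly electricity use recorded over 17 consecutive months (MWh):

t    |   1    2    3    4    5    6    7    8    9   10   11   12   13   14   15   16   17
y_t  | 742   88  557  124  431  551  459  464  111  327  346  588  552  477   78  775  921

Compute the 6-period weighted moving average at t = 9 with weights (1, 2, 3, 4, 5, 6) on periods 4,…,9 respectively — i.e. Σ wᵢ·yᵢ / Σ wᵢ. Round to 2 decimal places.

355.29

Weighted sum: 1·124 + 2·431 + 3·551 + 4·459 + 5·464 + 6·111 = 124 + 862 + 1653 + 1836 + 2320 + 666 = 7461
Weight total: 1 + 2 + 3 + 4 + 5 + 6 = 21
WMA = 7461 / 21 = 355.29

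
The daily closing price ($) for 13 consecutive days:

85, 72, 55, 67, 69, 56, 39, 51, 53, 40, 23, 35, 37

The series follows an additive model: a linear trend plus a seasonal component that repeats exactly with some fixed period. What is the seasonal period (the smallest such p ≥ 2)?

First differences y_{t+1} − y_t: -13, -17, 12, 2, -13, -17, 12, 2, -13, -17, …
The difference pattern repeats every 4 terms and not for any smaller step, so p = 4.

4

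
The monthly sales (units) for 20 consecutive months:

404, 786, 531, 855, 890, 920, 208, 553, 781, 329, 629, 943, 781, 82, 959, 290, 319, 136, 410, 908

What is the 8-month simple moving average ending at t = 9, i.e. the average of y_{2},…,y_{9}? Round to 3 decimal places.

Sum of periods 2–9: 786 + 531 + 855 + 890 + 920 + 208 + 553 + 781 = 5524
Divide by 8: 5524 / 8 = 690.500

690.500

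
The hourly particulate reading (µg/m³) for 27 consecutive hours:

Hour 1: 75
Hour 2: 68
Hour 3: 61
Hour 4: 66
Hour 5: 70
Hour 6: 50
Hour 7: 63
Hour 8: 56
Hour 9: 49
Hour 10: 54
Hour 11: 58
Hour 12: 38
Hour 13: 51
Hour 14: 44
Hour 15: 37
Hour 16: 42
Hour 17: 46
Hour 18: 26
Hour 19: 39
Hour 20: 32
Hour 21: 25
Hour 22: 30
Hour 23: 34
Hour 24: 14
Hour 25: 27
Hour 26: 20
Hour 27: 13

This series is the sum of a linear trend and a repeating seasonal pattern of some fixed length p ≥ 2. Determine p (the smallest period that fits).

6

First differences y_{t+1} − y_t: -7, -7, 5, 4, -20, 13, -7, -7, 5, 4, -20, 13, -7, -7, …
The difference pattern repeats every 6 terms and not for any smaller step, so p = 6.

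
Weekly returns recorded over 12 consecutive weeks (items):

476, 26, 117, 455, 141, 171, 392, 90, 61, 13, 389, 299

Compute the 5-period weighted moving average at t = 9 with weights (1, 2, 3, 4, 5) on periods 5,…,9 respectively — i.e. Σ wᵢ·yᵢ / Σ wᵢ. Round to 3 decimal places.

Weighted sum: 1·141 + 2·171 + 3·392 + 4·90 + 5·61 = 141 + 342 + 1176 + 360 + 305 = 2324
Weight total: 1 + 2 + 3 + 4 + 5 = 15
WMA = 2324 / 15 = 154.933

154.933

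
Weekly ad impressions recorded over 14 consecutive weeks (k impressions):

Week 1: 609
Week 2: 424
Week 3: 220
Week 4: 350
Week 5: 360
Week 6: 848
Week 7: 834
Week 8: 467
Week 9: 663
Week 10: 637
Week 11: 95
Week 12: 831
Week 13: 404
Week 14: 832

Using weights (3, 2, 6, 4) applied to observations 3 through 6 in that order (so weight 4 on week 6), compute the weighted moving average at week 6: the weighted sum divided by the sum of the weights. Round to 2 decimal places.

460.80

Weighted sum: 3·220 + 2·350 + 6·360 + 4·848 = 660 + 700 + 2160 + 3392 = 6912
Weight total: 3 + 2 + 6 + 4 = 15
WMA = 6912 / 15 = 460.80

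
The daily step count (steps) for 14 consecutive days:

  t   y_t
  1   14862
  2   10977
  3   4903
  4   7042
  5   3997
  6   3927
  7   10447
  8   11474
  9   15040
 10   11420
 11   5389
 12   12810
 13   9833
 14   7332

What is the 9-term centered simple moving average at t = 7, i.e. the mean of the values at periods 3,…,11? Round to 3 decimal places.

8182.111

Sum of periods 3–11: 4903 + 7042 + 3997 + 3927 + 10447 + 11474 + 15040 + 11420 + 5389 = 73639
Divide by 9: 73639 / 9 = 8182.111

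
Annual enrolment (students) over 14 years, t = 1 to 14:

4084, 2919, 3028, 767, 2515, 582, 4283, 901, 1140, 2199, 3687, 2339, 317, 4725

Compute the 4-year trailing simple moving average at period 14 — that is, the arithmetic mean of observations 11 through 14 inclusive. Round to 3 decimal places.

2767.000

Sum of periods 11–14: 3687 + 2339 + 317 + 4725 = 11068
Divide by 4: 11068 / 4 = 2767.000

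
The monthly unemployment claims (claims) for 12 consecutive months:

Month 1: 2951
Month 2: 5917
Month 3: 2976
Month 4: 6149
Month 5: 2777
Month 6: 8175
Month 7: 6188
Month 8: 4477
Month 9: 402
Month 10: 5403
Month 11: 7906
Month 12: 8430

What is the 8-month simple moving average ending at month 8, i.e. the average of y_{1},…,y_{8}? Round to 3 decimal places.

Sum of periods 1–8: 2951 + 5917 + 2976 + 6149 + 2777 + 8175 + 6188 + 4477 = 39610
Divide by 8: 39610 / 8 = 4951.250

4951.250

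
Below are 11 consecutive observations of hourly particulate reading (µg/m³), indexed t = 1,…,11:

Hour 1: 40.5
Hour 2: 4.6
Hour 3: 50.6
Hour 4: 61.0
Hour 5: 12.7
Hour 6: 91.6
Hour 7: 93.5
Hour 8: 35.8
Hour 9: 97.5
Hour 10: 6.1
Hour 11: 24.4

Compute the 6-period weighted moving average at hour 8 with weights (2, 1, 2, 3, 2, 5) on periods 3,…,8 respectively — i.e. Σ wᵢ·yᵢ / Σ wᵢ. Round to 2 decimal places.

Weighted sum: 2·50.6 + 1·61.0 + 2·12.7 + 3·91.6 + 2·93.5 + 5·35.8 = 101.2 + 61.0 + 25.4 + 274.8 + 187.0 + 179.0 = 828.4
Weight total: 2 + 1 + 2 + 3 + 2 + 5 = 15
WMA = 828.4 / 15 = 55.23

55.23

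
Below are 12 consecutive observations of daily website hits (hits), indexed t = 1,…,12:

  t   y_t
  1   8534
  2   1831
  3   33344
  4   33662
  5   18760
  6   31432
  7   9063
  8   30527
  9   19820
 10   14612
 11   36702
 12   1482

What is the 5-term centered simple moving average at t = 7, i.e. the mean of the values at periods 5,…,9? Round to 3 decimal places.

21920.400

Sum of periods 5–9: 18760 + 31432 + 9063 + 30527 + 19820 = 109602
Divide by 5: 109602 / 5 = 21920.400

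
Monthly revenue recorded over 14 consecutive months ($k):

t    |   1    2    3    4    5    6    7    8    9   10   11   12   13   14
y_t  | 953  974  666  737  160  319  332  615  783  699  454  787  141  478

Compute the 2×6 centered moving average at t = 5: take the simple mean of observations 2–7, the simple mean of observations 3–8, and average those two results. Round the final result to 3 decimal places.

Sum over 2–7: 974 + 666 + 737 + 160 + 319 + 332 = 3188
Sum over 3–8: 666 + 737 + 160 + 319 + 332 + 615 = 2829
CMA at t=5 = (3188 + 2829) / (2·6) = 6017 / 12 = 501.417

501.417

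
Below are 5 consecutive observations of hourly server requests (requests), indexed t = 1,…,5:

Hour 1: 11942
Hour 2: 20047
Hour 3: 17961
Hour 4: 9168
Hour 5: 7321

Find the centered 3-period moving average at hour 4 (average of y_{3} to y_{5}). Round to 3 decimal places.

11483.333

Sum of periods 3–5: 17961 + 9168 + 7321 = 34450
Divide by 3: 34450 / 3 = 11483.333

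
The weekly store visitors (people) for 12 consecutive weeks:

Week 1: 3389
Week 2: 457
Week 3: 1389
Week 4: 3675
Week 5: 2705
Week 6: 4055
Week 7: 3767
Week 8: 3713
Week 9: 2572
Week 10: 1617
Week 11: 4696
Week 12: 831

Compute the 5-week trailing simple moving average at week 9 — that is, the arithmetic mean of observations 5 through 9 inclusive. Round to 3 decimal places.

Sum of periods 5–9: 2705 + 4055 + 3767 + 3713 + 2572 = 16812
Divide by 5: 16812 / 5 = 3362.400

3362.400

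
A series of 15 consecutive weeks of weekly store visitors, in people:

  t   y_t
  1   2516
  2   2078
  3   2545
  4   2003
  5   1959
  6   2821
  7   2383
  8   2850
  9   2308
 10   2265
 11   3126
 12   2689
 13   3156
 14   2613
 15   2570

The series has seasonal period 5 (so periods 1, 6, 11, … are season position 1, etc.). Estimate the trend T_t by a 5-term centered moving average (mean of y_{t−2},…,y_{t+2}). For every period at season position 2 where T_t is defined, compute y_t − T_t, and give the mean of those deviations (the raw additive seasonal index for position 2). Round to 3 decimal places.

Season position 2 occurs at t = 7, 12 (where T_t is defined).
t=7: T_7 = 2464.20000; y_7 − T_7 = 2383 − 2464.20000 = -81.20000
t=12: T_12 = 2769.80000; y_12 − T_12 = 2689 − 2769.80000 = -80.80000
Mean deviation: (-81.20000 + -80.80000) / 2 = -81.000

-81.000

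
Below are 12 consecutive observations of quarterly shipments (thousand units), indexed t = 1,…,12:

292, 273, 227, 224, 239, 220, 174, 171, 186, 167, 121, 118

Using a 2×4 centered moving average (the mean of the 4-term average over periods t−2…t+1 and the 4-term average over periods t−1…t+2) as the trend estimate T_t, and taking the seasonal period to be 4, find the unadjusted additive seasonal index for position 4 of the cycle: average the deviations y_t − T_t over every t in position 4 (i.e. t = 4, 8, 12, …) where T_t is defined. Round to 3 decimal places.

Season position 4 occurs at t = 4, 8 (where T_t is defined).
t=4: T_4 = 234.12500; y_4 − T_4 = 224 − 234.12500 = -10.12500
t=8: T_8 = 181.12500; y_8 − T_8 = 171 − 181.12500 = -10.12500
Mean deviation: (-10.12500 + -10.12500) / 2 = -10.125

-10.125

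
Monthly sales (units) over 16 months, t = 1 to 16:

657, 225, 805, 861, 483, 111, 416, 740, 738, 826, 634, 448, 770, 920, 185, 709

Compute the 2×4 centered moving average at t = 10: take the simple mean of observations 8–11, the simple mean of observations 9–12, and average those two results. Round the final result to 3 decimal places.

Sum over 8–11: 740 + 738 + 826 + 634 = 2938
Sum over 9–12: 738 + 826 + 634 + 448 = 2646
CMA at t=10 = (2938 + 2646) / (2·4) = 5584 / 8 = 698.000

698.000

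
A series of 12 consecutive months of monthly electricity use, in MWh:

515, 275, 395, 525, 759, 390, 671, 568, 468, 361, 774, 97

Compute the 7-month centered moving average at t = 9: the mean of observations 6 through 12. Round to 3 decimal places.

475.571

Sum of periods 6–12: 390 + 671 + 568 + 468 + 361 + 774 + 97 = 3329
Divide by 7: 3329 / 7 = 475.571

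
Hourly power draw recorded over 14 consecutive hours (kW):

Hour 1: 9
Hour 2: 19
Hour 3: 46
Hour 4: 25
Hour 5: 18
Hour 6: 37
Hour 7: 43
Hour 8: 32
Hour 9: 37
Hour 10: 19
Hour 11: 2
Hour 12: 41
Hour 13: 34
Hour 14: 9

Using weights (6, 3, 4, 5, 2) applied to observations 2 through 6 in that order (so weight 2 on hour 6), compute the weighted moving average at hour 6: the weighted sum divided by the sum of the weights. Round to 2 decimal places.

Weighted sum: 6·19 + 3·46 + 4·25 + 5·18 + 2·37 = 114 + 138 + 100 + 90 + 74 = 516
Weight total: 6 + 3 + 4 + 5 + 2 = 20
WMA = 516 / 20 = 25.80

25.80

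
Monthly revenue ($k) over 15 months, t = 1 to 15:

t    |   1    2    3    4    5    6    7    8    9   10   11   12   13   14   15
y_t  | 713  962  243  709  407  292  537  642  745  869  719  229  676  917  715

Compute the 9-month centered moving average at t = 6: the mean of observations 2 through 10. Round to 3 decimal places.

600.667

Sum of periods 2–10: 962 + 243 + 709 + 407 + 292 + 537 + 642 + 745 + 869 = 5406
Divide by 9: 5406 / 9 = 600.667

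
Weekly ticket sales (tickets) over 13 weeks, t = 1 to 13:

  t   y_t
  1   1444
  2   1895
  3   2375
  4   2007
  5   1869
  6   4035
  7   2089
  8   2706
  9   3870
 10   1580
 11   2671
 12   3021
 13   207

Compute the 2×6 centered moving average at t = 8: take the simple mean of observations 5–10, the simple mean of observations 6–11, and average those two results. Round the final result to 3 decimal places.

2758.333

Sum over 5–10: 1869 + 4035 + 2089 + 2706 + 3870 + 1580 = 16149
Sum over 6–11: 4035 + 2089 + 2706 + 3870 + 1580 + 2671 = 16951
CMA at t=8 = (16149 + 16951) / (2·6) = 33100 / 12 = 2758.333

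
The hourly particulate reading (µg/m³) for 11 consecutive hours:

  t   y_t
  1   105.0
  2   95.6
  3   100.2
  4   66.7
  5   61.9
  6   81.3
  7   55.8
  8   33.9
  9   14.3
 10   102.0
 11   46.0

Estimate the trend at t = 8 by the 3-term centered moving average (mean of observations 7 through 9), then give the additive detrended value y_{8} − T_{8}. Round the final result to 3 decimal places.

Trend T_8 = (55.8 + 33.9 + 14.3) / 3 = 104.0/3 = 34.66667
Detrended value: 33.9 − 34.66667 = -0.767

-0.767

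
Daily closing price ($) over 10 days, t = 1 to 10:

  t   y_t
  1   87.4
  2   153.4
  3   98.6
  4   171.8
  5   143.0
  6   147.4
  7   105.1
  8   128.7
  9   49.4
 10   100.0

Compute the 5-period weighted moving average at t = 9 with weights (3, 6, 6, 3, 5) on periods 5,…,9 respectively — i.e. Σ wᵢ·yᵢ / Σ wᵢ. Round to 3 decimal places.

Weighted sum: 3·143.0 + 6·147.4 + 6·105.1 + 3·128.7 + 5·49.4 = 429.0 + 884.4 + 630.6 + 386.1 + 247.0 = 2577.1
Weight total: 3 + 6 + 6 + 3 + 5 = 23
WMA = 2577.1 / 23 = 112.048

112.048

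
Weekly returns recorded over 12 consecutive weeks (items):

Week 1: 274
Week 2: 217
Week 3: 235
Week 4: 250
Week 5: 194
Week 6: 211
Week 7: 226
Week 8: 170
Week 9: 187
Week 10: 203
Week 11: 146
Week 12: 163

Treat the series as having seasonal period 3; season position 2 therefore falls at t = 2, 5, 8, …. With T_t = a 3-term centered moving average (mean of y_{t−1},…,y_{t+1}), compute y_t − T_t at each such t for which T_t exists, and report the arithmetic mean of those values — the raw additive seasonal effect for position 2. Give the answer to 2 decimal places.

-24.58

Season position 2 occurs at t = 2, 5, 8, 11 (where T_t is defined).
t=2: T_2 = 242.0000; y_2 − T_2 = 217 − 242.0000 = -25.0000
t=5: T_5 = 218.3333; y_5 − T_5 = 194 − 218.3333 = -24.3333
t=8: T_8 = 194.3333; y_8 − T_8 = 170 − 194.3333 = -24.3333
t=11: T_11 = 170.6667; y_11 − T_11 = 146 − 170.6667 = -24.6667
Mean deviation: (-25.0000 + -24.3333 + -24.3333 + -24.6667) / 4 = -24.58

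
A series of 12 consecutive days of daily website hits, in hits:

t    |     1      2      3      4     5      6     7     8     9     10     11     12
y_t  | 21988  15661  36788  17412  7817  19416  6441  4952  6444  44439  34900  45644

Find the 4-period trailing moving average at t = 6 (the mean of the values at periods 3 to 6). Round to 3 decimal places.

Sum of periods 3–6: 36788 + 17412 + 7817 + 19416 = 81433
Divide by 4: 81433 / 4 = 20358.250

20358.250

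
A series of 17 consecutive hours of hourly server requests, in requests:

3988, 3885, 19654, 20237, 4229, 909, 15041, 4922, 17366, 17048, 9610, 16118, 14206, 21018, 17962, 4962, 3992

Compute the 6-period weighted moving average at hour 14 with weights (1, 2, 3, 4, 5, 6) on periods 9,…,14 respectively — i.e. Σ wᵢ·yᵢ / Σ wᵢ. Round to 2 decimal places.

Weighted sum: 1·17366 + 2·17048 + 3·9610 + 4·16118 + 5·14206 + 6·21018 = 17366 + 34096 + 28830 + 64472 + 71030 + 126108 = 341902
Weight total: 1 + 2 + 3 + 4 + 5 + 6 = 21
WMA = 341902 / 21 = 16281.05

16281.05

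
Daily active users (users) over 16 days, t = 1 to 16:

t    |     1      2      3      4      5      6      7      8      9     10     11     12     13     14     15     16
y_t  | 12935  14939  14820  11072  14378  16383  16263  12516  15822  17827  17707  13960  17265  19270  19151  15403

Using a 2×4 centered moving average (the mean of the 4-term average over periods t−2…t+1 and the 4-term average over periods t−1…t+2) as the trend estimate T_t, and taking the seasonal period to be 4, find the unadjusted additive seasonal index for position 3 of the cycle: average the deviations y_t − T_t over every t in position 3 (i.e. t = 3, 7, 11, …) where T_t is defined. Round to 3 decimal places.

Season position 3 occurs at t = 3, 7, 11 (where T_t is defined).
t=3: T_3 = 13621.87500; y_3 − T_3 = 14820 − 13621.87500 = 1198.12500
t=7: T_7 = 15065.50000; y_7 − T_7 = 16263 − 15065.50000 = 1197.50000
t=11: T_11 = 16509.37500; y_11 − T_11 = 17707 − 16509.37500 = 1197.62500
Mean deviation: (1198.12500 + 1197.50000 + 1197.62500) / 3 = 1197.750

1197.750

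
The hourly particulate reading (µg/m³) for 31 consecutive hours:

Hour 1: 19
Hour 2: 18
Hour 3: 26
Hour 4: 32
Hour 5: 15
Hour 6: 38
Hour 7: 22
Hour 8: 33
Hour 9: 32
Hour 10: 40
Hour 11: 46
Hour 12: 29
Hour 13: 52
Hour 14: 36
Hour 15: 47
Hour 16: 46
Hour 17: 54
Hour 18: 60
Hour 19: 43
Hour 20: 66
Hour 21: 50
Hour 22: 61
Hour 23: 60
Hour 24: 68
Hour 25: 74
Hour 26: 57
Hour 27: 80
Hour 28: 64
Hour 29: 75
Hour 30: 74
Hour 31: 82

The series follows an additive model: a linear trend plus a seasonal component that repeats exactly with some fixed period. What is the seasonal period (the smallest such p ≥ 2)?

7

First differences y_{t+1} − y_t: -1, 8, 6, -17, 23, -16, 11, -1, 8, 6, -17, 23, -16, 11, -1, 8, …
The difference pattern repeats every 7 terms and not for any smaller step, so p = 7.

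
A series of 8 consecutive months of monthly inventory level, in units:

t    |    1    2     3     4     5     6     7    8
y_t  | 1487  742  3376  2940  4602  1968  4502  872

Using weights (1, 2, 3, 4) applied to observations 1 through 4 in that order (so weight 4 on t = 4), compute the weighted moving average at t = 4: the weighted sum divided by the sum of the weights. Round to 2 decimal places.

Weighted sum: 1·1487 + 2·742 + 3·3376 + 4·2940 = 1487 + 1484 + 10128 + 11760 = 24859
Weight total: 1 + 2 + 3 + 4 = 10
WMA = 24859 / 10 = 2485.90

2485.90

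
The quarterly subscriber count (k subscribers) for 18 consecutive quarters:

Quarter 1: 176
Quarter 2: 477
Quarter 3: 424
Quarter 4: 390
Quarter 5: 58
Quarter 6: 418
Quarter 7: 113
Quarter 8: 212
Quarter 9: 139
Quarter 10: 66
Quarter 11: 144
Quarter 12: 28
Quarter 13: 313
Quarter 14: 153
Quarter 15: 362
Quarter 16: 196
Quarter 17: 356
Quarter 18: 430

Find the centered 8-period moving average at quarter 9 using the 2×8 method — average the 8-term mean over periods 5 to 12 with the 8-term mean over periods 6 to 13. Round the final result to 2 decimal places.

163.19

Sum over 5–12: 58 + 418 + 113 + 212 + 139 + 66 + 144 + 28 = 1178
Sum over 6–13: 418 + 113 + 212 + 139 + 66 + 144 + 28 + 313 = 1433
CMA at t=9 = (1178 + 1433) / (2·8) = 2611 / 16 = 163.19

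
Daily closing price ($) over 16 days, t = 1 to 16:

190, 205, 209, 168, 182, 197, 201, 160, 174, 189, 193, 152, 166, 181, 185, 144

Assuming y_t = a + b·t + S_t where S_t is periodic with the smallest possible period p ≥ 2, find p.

First differences y_{t+1} − y_t: 15, 4, -41, 14, 15, 4, -41, 14, 15, 4, …
The difference pattern repeats every 4 terms and not for any smaller step, so p = 4.

4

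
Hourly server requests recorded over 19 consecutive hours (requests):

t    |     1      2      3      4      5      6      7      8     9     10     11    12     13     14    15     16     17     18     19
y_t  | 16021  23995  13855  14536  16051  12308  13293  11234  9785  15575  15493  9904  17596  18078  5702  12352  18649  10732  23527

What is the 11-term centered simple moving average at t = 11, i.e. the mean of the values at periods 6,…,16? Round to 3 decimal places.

Sum of periods 6–16: 12308 + 13293 + 11234 + 9785 + 15575 + 15493 + 9904 + 17596 + 18078 + 5702 + 12352 = 141320
Divide by 11: 141320 / 11 = 12847.273

12847.273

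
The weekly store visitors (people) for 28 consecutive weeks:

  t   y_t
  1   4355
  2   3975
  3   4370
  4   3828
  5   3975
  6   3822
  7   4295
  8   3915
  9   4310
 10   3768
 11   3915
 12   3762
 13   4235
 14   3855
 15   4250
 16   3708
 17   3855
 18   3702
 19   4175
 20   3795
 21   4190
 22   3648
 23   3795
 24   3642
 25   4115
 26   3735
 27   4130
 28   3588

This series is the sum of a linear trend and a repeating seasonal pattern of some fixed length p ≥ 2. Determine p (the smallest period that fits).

First differences y_{t+1} − y_t: -380, 395, -542, 147, -153, 473, -380, 395, -542, 147, -153, 473, -380, 395, …
The difference pattern repeats every 6 terms and not for any smaller step, so p = 6.

6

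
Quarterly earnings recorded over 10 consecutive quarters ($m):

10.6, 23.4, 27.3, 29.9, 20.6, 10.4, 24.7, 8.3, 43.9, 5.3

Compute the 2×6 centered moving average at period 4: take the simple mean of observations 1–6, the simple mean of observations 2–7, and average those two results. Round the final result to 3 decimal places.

21.542

Sum over 1–6: 10.6 + 23.4 + 27.3 + 29.9 + 20.6 + 10.4 = 122.2
Sum over 2–7: 23.4 + 27.3 + 29.9 + 20.6 + 10.4 + 24.7 = 136.3
CMA at t=4 = (122.2 + 136.3) / (2·6) = 258.5 / 12 = 21.542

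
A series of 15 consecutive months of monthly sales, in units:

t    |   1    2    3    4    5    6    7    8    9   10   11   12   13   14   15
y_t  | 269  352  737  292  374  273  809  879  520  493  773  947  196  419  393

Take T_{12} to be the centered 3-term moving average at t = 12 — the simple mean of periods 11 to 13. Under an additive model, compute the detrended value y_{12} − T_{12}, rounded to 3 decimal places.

308.333

Trend T_12 = (773 + 947 + 196) / 3 = 1916/3 = 638.66667
Detrended value: 947 − 638.66667 = 308.333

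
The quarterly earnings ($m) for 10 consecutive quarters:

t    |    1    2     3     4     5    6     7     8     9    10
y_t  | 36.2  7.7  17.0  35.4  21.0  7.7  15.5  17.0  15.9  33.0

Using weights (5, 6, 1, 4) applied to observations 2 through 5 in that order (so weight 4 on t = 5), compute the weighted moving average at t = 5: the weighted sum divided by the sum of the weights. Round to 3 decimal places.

16.244

Weighted sum: 5·7.7 + 6·17.0 + 1·35.4 + 4·21.0 = 38.5 + 102.0 + 35.4 + 84.0 = 259.9
Weight total: 5 + 6 + 1 + 4 = 16
WMA = 259.9 / 16 = 16.244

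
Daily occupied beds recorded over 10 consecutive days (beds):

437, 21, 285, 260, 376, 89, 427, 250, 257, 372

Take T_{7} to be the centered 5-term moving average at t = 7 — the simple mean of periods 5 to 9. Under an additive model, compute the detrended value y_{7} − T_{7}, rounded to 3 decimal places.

Trend T_7 = (376 + 89 + 427 + 250 + 257) / 5 = 1399/5 = 279.80000
Detrended value: 427 − 279.80000 = 147.200

147.200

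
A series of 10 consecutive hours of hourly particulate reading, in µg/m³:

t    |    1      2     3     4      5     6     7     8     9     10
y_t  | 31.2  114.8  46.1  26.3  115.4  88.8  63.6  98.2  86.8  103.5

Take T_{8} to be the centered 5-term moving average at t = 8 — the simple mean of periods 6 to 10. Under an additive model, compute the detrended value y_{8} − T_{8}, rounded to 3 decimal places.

10.020

Trend T_8 = (88.8 + 63.6 + 98.2 + 86.8 + 103.5) / 5 = 440.9/5 = 88.18000
Detrended value: 98.2 − 88.18000 = 10.020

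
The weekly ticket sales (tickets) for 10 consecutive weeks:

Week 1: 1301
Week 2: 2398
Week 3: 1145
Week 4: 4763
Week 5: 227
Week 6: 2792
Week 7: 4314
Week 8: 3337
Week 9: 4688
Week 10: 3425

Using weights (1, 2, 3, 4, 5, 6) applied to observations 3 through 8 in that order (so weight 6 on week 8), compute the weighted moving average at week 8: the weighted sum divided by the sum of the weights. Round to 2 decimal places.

3052.95

Weighted sum: 1·1145 + 2·4763 + 3·227 + 4·2792 + 5·4314 + 6·3337 = 1145 + 9526 + 681 + 11168 + 21570 + 20022 = 64112
Weight total: 1 + 2 + 3 + 4 + 5 + 6 = 21
WMA = 64112 / 21 = 3052.95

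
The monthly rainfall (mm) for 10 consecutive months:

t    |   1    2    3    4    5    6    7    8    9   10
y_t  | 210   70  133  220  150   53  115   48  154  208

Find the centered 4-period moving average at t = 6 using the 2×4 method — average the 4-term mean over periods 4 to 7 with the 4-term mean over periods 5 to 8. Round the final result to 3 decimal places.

Sum over 4–7: 220 + 150 + 53 + 115 = 538
Sum over 5–8: 150 + 53 + 115 + 48 = 366
CMA at t=6 = (538 + 366) / (2·4) = 904 / 8 = 113.000

113.000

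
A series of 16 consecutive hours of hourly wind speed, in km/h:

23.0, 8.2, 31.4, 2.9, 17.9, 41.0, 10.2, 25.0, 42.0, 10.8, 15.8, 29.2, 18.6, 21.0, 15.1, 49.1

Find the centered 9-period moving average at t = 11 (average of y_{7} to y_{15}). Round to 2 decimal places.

20.86

Sum of periods 7–15: 10.2 + 25.0 + 42.0 + 10.8 + 15.8 + 29.2 + 18.6 + 21.0 + 15.1 = 187.7
Divide by 9: 187.7 / 9 = 20.86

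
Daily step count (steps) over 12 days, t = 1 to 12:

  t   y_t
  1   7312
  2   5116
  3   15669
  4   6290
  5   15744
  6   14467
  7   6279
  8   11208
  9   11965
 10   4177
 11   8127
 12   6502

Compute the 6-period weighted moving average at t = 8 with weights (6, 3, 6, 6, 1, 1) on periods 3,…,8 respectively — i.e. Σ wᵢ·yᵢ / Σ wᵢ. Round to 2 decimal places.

13549.43

Weighted sum: 6·15669 + 3·6290 + 6·15744 + 6·14467 + 1·6279 + 1·11208 = 94014 + 18870 + 94464 + 86802 + 6279 + 11208 = 311637
Weight total: 6 + 3 + 6 + 6 + 1 + 1 = 23
WMA = 311637 / 23 = 13549.43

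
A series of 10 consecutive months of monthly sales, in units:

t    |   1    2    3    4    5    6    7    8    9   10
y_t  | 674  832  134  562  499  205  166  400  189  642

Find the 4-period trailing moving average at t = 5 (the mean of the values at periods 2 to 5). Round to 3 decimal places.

Sum of periods 2–5: 832 + 134 + 562 + 499 = 2027
Divide by 4: 2027 / 4 = 506.750

506.750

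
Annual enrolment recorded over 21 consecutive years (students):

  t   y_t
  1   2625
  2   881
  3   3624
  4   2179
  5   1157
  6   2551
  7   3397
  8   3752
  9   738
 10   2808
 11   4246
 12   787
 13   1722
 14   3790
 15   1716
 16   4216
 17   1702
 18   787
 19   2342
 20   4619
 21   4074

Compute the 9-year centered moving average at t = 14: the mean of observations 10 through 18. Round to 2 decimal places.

2419.33

Sum of periods 10–18: 2808 + 4246 + 787 + 1722 + 3790 + 1716 + 4216 + 1702 + 787 = 21774
Divide by 9: 21774 / 9 = 2419.33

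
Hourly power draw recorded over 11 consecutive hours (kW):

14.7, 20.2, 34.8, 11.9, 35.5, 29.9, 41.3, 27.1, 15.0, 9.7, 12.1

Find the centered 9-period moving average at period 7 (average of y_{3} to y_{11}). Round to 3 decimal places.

24.144

Sum of periods 3–11: 34.8 + 11.9 + 35.5 + 29.9 + 41.3 + 27.1 + 15.0 + 9.7 + 12.1 = 217.3
Divide by 9: 217.3 / 9 = 24.144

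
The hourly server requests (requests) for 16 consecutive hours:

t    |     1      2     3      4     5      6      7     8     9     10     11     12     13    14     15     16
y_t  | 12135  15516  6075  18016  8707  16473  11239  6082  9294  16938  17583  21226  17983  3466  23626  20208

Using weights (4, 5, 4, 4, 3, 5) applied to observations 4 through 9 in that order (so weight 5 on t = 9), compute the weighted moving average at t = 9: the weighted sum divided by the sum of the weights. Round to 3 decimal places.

Weighted sum: 4·18016 + 5·8707 + 4·16473 + 4·11239 + 3·6082 + 5·9294 = 72064 + 43535 + 65892 + 44956 + 18246 + 46470 = 291163
Weight total: 4 + 5 + 4 + 4 + 3 + 5 = 25
WMA = 291163 / 25 = 11646.520

11646.520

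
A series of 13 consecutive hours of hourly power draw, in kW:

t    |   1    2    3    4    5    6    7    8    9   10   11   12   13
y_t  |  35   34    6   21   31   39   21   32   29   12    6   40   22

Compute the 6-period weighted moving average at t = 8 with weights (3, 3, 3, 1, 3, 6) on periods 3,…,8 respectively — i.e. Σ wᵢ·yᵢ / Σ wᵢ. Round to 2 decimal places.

24.63

Weighted sum: 3·6 + 3·21 + 3·31 + 1·39 + 3·21 + 6·32 = 18 + 63 + 93 + 39 + 63 + 192 = 468
Weight total: 3 + 3 + 3 + 1 + 3 + 6 = 19
WMA = 468 / 19 = 24.63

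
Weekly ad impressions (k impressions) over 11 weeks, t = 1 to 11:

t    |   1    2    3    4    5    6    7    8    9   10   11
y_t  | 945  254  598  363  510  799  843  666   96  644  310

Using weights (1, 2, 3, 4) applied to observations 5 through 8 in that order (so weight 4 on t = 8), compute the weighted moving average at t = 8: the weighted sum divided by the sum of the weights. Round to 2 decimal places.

730.10

Weighted sum: 1·510 + 2·799 + 3·843 + 4·666 = 510 + 1598 + 2529 + 2664 = 7301
Weight total: 1 + 2 + 3 + 4 = 10
WMA = 7301 / 10 = 730.10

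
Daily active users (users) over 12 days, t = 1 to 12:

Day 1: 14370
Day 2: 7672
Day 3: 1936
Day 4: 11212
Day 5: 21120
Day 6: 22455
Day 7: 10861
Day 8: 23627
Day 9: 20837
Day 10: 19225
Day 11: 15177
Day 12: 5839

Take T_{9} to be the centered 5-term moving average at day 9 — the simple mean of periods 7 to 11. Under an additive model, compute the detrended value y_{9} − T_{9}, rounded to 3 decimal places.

2891.600

Trend T_9 = (10861 + 23627 + 20837 + 19225 + 15177) / 5 = 89727/5 = 17945.40000
Detrended value: 20837 − 17945.40000 = 2891.600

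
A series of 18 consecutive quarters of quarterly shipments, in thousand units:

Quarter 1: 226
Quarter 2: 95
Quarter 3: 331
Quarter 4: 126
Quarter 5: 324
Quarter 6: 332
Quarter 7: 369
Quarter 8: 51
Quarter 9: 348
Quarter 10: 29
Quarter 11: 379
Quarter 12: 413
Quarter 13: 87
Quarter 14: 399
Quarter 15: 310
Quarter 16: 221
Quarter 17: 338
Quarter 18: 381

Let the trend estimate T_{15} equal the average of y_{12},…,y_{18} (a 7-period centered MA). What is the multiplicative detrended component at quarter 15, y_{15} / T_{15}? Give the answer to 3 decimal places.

1.010

Trend T_15 = (413 + 87 + 399 + 310 + 221 + 338 + 381) / 7 = 2149/7 = 307.00000
Ratio to trend: 310 / 307.00000 = 1.010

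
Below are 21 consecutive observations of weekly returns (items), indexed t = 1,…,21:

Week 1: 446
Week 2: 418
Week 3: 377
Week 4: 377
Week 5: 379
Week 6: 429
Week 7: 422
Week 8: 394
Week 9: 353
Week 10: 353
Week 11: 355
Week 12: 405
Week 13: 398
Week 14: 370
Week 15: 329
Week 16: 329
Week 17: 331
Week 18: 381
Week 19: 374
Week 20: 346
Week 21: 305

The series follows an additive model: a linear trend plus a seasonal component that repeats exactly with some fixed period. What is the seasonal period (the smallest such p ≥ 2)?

First differences y_{t+1} − y_t: -28, -41, 0, 2, 50, -7, -28, -41, 0, 2, 50, -7, -28, -41, …
The difference pattern repeats every 6 terms and not for any smaller step, so p = 6.

6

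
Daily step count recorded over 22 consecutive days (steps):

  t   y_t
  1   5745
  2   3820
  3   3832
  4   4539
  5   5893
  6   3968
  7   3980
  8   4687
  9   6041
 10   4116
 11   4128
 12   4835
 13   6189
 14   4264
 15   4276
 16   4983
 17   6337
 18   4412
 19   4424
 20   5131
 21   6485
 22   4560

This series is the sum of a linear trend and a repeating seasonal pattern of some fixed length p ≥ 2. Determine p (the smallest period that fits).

4

First differences y_{t+1} − y_t: -1925, 12, 707, 1354, -1925, 12, 707, 1354, -1925, 12, …
The difference pattern repeats every 4 terms and not for any smaller step, so p = 4.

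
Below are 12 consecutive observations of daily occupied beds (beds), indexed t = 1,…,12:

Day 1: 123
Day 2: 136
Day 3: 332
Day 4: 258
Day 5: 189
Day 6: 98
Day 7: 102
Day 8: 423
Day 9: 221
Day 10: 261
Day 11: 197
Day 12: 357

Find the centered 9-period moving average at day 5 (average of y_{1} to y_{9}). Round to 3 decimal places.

209.111

Sum of periods 1–9: 123 + 136 + 332 + 258 + 189 + 98 + 102 + 423 + 221 = 1882
Divide by 9: 1882 / 9 = 209.111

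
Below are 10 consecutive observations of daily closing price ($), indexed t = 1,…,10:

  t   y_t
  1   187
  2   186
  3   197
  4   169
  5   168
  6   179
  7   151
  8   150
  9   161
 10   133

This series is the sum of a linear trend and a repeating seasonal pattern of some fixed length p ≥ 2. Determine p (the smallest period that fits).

First differences y_{t+1} − y_t: -1, 11, -28, -1, 11, -28, -1, 11, …
The difference pattern repeats every 3 terms and not for any smaller step, so p = 3.

3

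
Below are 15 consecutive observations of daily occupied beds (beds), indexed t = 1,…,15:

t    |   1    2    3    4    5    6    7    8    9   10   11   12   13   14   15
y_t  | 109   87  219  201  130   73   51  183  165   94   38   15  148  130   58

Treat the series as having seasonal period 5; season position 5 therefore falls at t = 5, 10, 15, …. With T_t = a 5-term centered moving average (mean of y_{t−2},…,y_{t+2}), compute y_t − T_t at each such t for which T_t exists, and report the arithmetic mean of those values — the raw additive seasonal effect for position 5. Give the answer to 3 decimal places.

Season position 5 occurs at t = 5, 10 (where T_t is defined).
t=5: T_5 = 134.80000; y_5 − T_5 = 130 − 134.80000 = -4.80000
t=10: T_10 = 99.00000; y_10 − T_10 = 94 − 99.00000 = -5.00000
Mean deviation: (-4.80000 + -5.00000) / 2 = -4.900

-4.900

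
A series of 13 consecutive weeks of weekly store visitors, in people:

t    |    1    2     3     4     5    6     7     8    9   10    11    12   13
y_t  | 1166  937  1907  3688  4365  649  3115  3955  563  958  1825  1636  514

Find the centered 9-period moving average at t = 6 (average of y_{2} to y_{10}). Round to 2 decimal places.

2237.44

Sum of periods 2–10: 937 + 1907 + 3688 + 4365 + 649 + 3115 + 3955 + 563 + 958 = 20137
Divide by 9: 20137 / 9 = 2237.44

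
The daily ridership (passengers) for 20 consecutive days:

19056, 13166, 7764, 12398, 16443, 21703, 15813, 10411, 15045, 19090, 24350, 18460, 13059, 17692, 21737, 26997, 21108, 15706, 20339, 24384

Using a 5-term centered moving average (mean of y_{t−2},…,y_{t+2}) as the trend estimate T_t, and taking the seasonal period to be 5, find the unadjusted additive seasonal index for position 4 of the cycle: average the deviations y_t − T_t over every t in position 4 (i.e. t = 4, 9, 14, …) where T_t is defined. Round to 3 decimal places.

Season position 4 occurs at t = 4, 9, 14 (where T_t is defined).
t=4: T_4 = 14294.80000; y_4 − T_4 = 12398 − 14294.80000 = -1896.80000
t=9: T_9 = 16941.80000; y_9 − T_9 = 15045 − 16941.80000 = -1896.80000
t=14: T_14 = 19589.00000; y_14 − T_14 = 17692 − 19589.00000 = -1897.00000
Mean deviation: (-1896.80000 + -1896.80000 + -1897.00000) / 3 = -1896.867

-1896.867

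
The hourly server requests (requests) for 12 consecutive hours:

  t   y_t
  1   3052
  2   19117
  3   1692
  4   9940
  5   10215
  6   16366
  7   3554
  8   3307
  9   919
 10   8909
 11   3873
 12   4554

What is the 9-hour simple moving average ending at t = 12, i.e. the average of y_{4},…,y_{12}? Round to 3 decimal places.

6848.556

Sum of periods 4–12: 9940 + 10215 + 16366 + 3554 + 3307 + 919 + 8909 + 3873 + 4554 = 61637
Divide by 9: 61637 / 9 = 6848.556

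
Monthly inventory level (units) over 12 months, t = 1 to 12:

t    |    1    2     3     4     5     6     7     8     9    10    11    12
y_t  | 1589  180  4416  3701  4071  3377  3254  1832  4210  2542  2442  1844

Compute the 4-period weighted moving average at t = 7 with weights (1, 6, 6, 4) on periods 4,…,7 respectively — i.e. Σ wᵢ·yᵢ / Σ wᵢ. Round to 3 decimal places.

3612.059

Weighted sum: 1·3701 + 6·4071 + 6·3377 + 4·3254 = 3701 + 24426 + 20262 + 13016 = 61405
Weight total: 1 + 6 + 6 + 4 = 17
WMA = 61405 / 17 = 3612.059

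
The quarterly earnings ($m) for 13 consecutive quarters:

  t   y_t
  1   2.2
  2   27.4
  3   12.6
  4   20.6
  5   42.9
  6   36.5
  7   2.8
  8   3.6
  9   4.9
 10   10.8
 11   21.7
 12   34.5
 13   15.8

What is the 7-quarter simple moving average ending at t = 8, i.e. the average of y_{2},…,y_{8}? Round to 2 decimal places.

20.91

Sum of periods 2–8: 27.4 + 12.6 + 20.6 + 42.9 + 36.5 + 2.8 + 3.6 = 146.4
Divide by 7: 146.4 / 7 = 20.91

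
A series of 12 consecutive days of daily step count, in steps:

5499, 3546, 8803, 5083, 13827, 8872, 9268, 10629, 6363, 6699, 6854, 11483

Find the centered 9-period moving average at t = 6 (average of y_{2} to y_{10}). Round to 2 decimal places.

8121.11

Sum of periods 2–10: 3546 + 8803 + 5083 + 13827 + 8872 + 9268 + 10629 + 6363 + 6699 = 73090
Divide by 9: 73090 / 9 = 8121.11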